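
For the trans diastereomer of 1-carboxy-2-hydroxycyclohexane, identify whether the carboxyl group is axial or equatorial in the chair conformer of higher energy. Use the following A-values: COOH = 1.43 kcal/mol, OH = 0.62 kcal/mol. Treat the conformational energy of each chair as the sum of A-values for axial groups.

C1 and C2 have opposite parity, so for the trans isomer the two substituents are e,e in one chair and a,a in the other.
Chair I (carboxyl axial, hydroxyl axial): E = 2.05 kcal/mol.
Chair II (carboxyl equatorial, hydroxyl equatorial): E = 0.00 kcal/mol.
Chair I is the less stable (higher-energy) conformer, and in that chair the carboxyl group is axial.

axial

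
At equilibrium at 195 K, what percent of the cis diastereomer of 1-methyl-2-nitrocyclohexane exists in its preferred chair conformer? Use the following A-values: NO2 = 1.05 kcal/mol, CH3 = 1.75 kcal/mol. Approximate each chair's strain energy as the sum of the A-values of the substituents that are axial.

85.9%

C1 and C2 have opposite parity, so for the cis isomer the two substituents are one axial and one equatorial in each chair.
Chair I (nitro axial, methyl equatorial): E = 1.05 kcal/mol; chair II (nitro equatorial, methyl axial): E = 1.75 kcal/mol.
ΔG = 0.70 kcal/mol between the two chairs.
K = exp(ΔG/RT) with R = 1.987×10⁻³ kcal mol⁻¹ K⁻¹ and T = 195 K gives K ≈ 6.09.
Fraction in the lower-energy chair = K/(K+1) = 85.9%.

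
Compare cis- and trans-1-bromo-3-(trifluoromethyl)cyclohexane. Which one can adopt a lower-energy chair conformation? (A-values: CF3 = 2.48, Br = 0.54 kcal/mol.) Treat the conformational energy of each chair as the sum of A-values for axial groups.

cis

At 1,3 positions (parity same): cis → (e,e or a,a); trans → (a,e or e,a).
Best chair for cis: E = 0.00 kcal/mol; best chair for trans: E = 0.54 kcal/mol.
The cis isomer is lower by 0.54 kcal/mol.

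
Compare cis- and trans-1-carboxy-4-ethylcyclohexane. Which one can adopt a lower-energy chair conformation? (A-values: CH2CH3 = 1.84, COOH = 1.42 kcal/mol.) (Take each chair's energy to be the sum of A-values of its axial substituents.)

trans

At 1,4 positions (parity opposite): cis → (a,e or e,a); trans → (e,e or a,a).
Best chair for cis: E = 1.42 kcal/mol; best chair for trans: E = 0.00 kcal/mol.
The trans isomer is lower by 1.42 kcal/mol.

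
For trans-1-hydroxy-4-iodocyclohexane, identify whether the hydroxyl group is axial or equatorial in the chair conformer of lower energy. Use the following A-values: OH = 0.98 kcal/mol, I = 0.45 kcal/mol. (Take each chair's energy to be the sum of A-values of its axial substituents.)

C1 and C4 have opposite parity, so for the trans isomer the two substituents are e,e in one chair and a,a in the other.
Chair I (hydroxyl axial, iodo axial): E = 1.43 kcal/mol.
Chair II (hydroxyl equatorial, iodo equatorial): E = 0.00 kcal/mol.
Chair II is the more stable (lower-energy) conformer, and in that chair the hydroxyl group is equatorial.

equatorial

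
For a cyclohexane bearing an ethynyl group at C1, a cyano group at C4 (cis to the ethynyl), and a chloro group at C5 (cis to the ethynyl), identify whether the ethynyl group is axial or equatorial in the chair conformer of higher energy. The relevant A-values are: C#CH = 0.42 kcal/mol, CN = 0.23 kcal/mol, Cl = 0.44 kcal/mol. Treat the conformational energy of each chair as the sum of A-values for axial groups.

Chair I (ethynyl axial, cyano equatorial, chloro axial): E = 0.86 kcal/mol.
Chair II (ethynyl equatorial, cyano axial, chloro equatorial): E = 0.23 kcal/mol.
Chair I is the less stable (higher-energy) conformer, and in that chair the ethynyl group is axial.

axial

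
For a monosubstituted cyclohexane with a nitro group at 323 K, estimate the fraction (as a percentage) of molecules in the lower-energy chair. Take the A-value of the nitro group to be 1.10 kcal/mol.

One chair has the nitro group axial (E = 1.10 kcal/mol) and the other has it equatorial (E = 0).
ΔG = 1.10 kcal/mol between the two chairs.
K = exp(ΔG/RT) with R = 1.987×10⁻³ kcal mol⁻¹ K⁻¹ and T = 323 K gives K ≈ 5.55.
Fraction in the lower-energy chair = K/(K+1) = 84.7%.

84.7%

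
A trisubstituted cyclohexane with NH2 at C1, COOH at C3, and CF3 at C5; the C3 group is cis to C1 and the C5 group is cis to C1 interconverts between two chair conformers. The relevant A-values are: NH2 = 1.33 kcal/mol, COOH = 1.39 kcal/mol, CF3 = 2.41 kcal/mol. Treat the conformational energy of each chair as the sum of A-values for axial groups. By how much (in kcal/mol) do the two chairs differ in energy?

5.13 kcal/mol

Chair I (amino axial, carboxyl axial, trifluoromethyl axial): E = 5.13 kcal/mol.
Chair II (amino equatorial, carboxyl equatorial, trifluoromethyl equatorial): E = 0.00 kcal/mol.
ΔE = 5.13 − 0.00 = 5.13 kcal/mol; chair II is more stable.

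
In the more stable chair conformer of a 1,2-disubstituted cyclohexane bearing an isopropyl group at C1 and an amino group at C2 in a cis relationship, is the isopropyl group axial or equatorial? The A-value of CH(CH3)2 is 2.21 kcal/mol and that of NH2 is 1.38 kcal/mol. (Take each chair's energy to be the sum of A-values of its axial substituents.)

equatorial

C1 and C2 have opposite parity, so for the cis isomer the two substituents are one axial and one equatorial in each chair.
Chair I (isopropyl axial, amino equatorial): E = 2.21 kcal/mol.
Chair II (isopropyl equatorial, amino axial): E = 1.38 kcal/mol.
Chair II is the more stable (lower-energy) conformer, and in that chair the isopropyl group is equatorial.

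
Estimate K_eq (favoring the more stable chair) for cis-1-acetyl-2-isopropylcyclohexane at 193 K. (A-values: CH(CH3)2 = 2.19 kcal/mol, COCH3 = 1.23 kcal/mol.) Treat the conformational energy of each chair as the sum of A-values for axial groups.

K ≈ 12.2

C1 and C2 have opposite parity, so for the cis isomer the two substituents are one axial and one equatorial in each chair.
Chair I (isopropyl axial, acetyl equatorial): E = 2.19 kcal/mol; chair II (isopropyl equatorial, acetyl axial): E = 1.23 kcal/mol.
ΔG = 0.96 kcal/mol between the two chairs.
K = exp(ΔG/RT) with R = 1.987×10⁻³ kcal mol⁻¹ K⁻¹ and T = 193 K gives K ≈ 12.2.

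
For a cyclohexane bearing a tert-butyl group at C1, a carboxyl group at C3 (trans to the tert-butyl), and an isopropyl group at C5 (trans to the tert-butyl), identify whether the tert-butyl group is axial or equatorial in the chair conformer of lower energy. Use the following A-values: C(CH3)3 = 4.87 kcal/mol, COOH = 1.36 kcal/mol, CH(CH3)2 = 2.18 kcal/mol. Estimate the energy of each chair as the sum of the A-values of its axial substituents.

Chair I (tert-butyl axial, carboxyl equatorial, isopropyl equatorial): E = 4.87 kcal/mol.
Chair II (tert-butyl equatorial, carboxyl axial, isopropyl axial): E = 3.54 kcal/mol.
Chair II is the more stable (lower-energy) conformer, and in that chair the tert-butyl group is equatorial.

equatorial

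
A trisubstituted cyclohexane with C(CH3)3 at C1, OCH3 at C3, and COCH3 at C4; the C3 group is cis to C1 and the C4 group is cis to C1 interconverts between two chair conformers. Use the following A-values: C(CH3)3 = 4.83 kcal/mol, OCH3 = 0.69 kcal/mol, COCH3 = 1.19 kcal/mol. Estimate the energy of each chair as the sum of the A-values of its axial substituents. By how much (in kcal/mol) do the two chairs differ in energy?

4.33 kcal/mol

Chair I (tert-butyl axial, methoxy axial, acetyl equatorial): E = 5.52 kcal/mol.
Chair II (tert-butyl equatorial, methoxy equatorial, acetyl axial): E = 1.19 kcal/mol.
ΔE = 5.52 − 1.19 = 4.33 kcal/mol; chair II is more stable.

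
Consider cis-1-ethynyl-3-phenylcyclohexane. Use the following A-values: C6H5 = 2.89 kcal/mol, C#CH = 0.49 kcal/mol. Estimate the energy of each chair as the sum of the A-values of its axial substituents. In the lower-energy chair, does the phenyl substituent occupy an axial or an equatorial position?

equatorial

C1 and C3 have the same parity, so for the cis isomer the two substituents are e,e in one chair and a,a in the other.
Chair I (phenyl axial, ethynyl axial): E = 3.38 kcal/mol.
Chair II (phenyl equatorial, ethynyl equatorial): E = 0.00 kcal/mol.
Chair II is the more stable (lower-energy) conformer, and in that chair the phenyl group is equatorial.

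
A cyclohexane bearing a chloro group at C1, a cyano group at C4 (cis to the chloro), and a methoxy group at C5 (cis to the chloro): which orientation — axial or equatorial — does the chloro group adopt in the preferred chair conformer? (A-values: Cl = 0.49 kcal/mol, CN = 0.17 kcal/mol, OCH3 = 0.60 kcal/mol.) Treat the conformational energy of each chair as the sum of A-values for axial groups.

Chair I (chloro axial, cyano equatorial, methoxy axial): E = 1.09 kcal/mol.
Chair II (chloro equatorial, cyano axial, methoxy equatorial): E = 0.17 kcal/mol.
Chair II is the more stable (lower-energy) conformer, and in that chair the chloro group is equatorial.

equatorial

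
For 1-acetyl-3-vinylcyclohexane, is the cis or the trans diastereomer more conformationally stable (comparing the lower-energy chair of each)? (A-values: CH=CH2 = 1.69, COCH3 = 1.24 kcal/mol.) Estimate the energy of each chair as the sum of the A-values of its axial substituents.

cis

At 1,3 positions (parity same): cis → (e,e or a,a); trans → (a,e or e,a).
Best chair for cis: E = 0.00 kcal/mol; best chair for trans: E = 1.24 kcal/mol.
The cis isomer is lower by 1.24 kcal/mol.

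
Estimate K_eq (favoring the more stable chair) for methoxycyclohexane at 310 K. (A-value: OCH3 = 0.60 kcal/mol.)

One chair has the methoxy group axial (E = 0.60 kcal/mol) and the other has it equatorial (E = 0).
ΔG = 0.60 kcal/mol between the two chairs.
K = exp(ΔG/RT) with R = 1.987×10⁻³ kcal mol⁻¹ K⁻¹ and T = 310 K gives K ≈ 2.65.

K ≈ 2.65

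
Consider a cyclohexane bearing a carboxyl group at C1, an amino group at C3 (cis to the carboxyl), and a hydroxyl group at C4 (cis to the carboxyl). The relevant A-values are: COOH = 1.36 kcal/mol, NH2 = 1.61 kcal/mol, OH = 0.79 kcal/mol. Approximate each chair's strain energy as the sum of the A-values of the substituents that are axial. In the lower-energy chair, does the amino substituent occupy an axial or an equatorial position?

Chair I (carboxyl axial, amino axial, hydroxyl equatorial): E = 2.97 kcal/mol.
Chair II (carboxyl equatorial, amino equatorial, hydroxyl axial): E = 0.79 kcal/mol.
Chair II is the more stable (lower-energy) conformer, and in that chair the amino group is equatorial.

equatorial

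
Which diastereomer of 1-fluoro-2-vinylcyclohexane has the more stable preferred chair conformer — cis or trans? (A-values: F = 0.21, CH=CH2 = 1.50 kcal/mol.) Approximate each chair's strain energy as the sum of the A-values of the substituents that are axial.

trans

At 1,2 positions (parity opposite): cis → (a,e or e,a); trans → (e,e or a,a).
Best chair for cis: E = 0.21 kcal/mol; best chair for trans: E = 0.00 kcal/mol.
The trans isomer is lower by 0.21 kcal/mol.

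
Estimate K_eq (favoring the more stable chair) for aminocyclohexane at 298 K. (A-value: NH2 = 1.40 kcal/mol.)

One chair has the amino group axial (E = 1.40 kcal/mol) and the other has it equatorial (E = 0).
ΔG = 1.40 kcal/mol between the two chairs.
K = exp(ΔG/RT) with R = 1.987×10⁻³ kcal mol⁻¹ K⁻¹ and T = 298 K gives K ≈ 10.6.

K ≈ 10.6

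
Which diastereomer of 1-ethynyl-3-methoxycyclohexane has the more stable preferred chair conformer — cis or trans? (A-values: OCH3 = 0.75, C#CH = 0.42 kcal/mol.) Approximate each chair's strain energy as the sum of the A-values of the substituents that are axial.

At 1,3 positions (parity same): cis → (e,e or a,a); trans → (a,e or e,a).
Best chair for cis: E = 0.00 kcal/mol; best chair for trans: E = 0.42 kcal/mol.
The cis isomer is lower by 0.42 kcal/mol.

cis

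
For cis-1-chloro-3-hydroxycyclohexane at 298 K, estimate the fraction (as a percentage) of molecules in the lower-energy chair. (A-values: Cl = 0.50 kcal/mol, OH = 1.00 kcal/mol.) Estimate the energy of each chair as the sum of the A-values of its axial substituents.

C1 and C3 have the same parity, so for the cis isomer the two substituents are e,e in one chair and a,a in the other.
Chair I (chloro axial, hydroxyl axial): E = 1.50 kcal/mol; chair II (chloro equatorial, hydroxyl equatorial): E = 0.00 kcal/mol.
ΔG = 1.50 kcal/mol between the two chairs.
K = exp(ΔG/RT) with R = 1.987×10⁻³ kcal mol⁻¹ K⁻¹ and T = 298 K gives K ≈ 12.6.
Fraction in the lower-energy chair = K/(K+1) = 92.6%.

92.6%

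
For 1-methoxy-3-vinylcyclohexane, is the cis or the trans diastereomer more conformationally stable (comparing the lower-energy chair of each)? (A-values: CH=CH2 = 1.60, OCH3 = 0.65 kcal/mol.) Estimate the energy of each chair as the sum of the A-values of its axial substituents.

cis

At 1,3 positions (parity same): cis → (e,e or a,a); trans → (a,e or e,a).
Best chair for cis: E = 0.00 kcal/mol; best chair for trans: E = 0.65 kcal/mol.
The cis isomer is lower by 0.65 kcal/mol.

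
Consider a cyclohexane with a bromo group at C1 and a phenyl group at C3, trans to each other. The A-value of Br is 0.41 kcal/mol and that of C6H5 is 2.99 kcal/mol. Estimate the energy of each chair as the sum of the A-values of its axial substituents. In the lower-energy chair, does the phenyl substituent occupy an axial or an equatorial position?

equatorial

C1 and C3 have the same parity, so for the trans isomer the two substituents are one axial and one equatorial in each chair.
Chair I (bromo axial, phenyl equatorial): E = 0.41 kcal/mol.
Chair II (bromo equatorial, phenyl axial): E = 2.99 kcal/mol.
Chair I is the more stable (lower-energy) conformer, and in that chair the phenyl group is equatorial.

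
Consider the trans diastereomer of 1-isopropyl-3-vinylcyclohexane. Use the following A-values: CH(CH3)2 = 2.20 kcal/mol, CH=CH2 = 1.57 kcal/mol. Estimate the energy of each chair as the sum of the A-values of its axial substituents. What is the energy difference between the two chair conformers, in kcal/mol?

0.63 kcal/mol

C1 and C3 have the same parity, so for the trans isomer the two substituents are one axial and one equatorial in each chair.
Chair I (isopropyl axial, vinyl equatorial): E = 2.20 kcal/mol.
Chair II (isopropyl equatorial, vinyl axial): E = 1.57 kcal/mol.
ΔE = 2.20 − 1.57 = 0.63 kcal/mol; chair II is more stable.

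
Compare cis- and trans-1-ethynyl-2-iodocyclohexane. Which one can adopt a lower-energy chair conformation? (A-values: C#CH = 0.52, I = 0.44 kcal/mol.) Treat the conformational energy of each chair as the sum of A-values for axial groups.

trans

At 1,2 positions (parity opposite): cis → (a,e or e,a); trans → (e,e or a,a).
Best chair for cis: E = 0.44 kcal/mol; best chair for trans: E = 0.00 kcal/mol.
The trans isomer is lower by 0.44 kcal/mol.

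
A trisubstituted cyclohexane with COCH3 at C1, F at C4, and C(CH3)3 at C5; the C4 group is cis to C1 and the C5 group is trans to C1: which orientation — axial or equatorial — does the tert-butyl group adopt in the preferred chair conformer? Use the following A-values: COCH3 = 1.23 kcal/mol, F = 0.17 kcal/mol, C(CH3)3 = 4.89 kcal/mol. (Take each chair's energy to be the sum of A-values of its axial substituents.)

equatorial

Chair I (acetyl axial, fluoro equatorial, tert-butyl equatorial): E = 1.23 kcal/mol.
Chair II (acetyl equatorial, fluoro axial, tert-butyl axial): E = 5.06 kcal/mol.
Chair I is the more stable (lower-energy) conformer, and in that chair the tert-butyl group is equatorial.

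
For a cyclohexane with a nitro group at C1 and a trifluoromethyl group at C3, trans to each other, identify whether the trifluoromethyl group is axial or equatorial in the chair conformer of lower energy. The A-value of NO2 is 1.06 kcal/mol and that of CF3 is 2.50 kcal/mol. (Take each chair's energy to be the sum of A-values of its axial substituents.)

equatorial

C1 and C3 have the same parity, so for the trans isomer the two substituents are one axial and one equatorial in each chair.
Chair I (nitro axial, trifluoromethyl equatorial): E = 1.06 kcal/mol.
Chair II (nitro equatorial, trifluoromethyl axial): E = 2.50 kcal/mol.
Chair I is the more stable (lower-energy) conformer, and in that chair the trifluoromethyl group is equatorial.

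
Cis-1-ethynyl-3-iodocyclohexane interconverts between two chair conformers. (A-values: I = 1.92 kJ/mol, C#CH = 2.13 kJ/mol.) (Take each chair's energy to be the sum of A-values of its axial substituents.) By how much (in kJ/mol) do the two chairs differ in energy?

C1 and C3 have the same parity, so for the cis isomer the two substituents are e,e in one chair and a,a in the other.
Chair I (iodo axial, ethynyl axial): E = 4.05 kJ/mol.
Chair II (iodo equatorial, ethynyl equatorial): E = 0.00 kJ/mol.
ΔE = 4.05 − 0.00 = 4.05 kJ/mol; chair II is more stable.

4.05 kJ/mol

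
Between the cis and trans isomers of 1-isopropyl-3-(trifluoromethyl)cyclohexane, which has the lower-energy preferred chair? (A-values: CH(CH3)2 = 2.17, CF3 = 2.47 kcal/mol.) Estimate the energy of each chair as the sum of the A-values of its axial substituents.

cis

At 1,3 positions (parity same): cis → (e,e or a,a); trans → (a,e or e,a).
Best chair for cis: E = 0.00 kcal/mol; best chair for trans: E = 2.17 kcal/mol.
The cis isomer is lower by 2.17 kcal/mol.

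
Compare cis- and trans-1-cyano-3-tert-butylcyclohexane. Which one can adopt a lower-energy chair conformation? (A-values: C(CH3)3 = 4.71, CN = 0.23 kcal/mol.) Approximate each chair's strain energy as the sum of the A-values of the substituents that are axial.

At 1,3 positions (parity same): cis → (e,e or a,a); trans → (a,e or e,a).
Best chair for cis: E = 0.00 kcal/mol; best chair for trans: E = 0.23 kcal/mol.
The cis isomer is lower by 0.23 kcal/mol.

cis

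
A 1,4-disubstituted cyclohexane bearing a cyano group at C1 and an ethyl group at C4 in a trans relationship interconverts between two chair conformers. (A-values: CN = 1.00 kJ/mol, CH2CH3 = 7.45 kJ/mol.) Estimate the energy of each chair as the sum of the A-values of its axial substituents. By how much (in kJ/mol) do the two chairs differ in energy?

C1 and C4 have opposite parity, so for the trans isomer the two substituents are e,e in one chair and a,a in the other.
Chair I (cyano axial, ethyl axial): E = 8.45 kJ/mol.
Chair II (cyano equatorial, ethyl equatorial): E = 0.00 kJ/mol.
ΔE = 8.45 − 0.00 = 8.45 kJ/mol; chair II is more stable.

8.45 kJ/mol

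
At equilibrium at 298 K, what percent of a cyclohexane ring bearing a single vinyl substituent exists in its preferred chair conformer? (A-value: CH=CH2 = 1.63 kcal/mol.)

94.0%

One chair has the vinyl group axial (E = 1.63 kcal/mol) and the other has it equatorial (E = 0).
ΔG = 1.63 kcal/mol between the two chairs.
K = exp(ΔG/RT) with R = 1.987×10⁻³ kcal mol⁻¹ K⁻¹ and T = 298 K gives K ≈ 15.7.
Fraction in the lower-energy chair = K/(K+1) = 94.0%.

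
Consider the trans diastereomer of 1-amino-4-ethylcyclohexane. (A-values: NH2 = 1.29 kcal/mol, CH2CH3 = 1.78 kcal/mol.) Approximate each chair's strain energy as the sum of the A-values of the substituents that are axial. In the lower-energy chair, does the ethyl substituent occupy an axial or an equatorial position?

equatorial

C1 and C4 have opposite parity, so for the trans isomer the two substituents are e,e in one chair and a,a in the other.
Chair I (amino axial, ethyl axial): E = 3.07 kcal/mol.
Chair II (amino equatorial, ethyl equatorial): E = 0.00 kcal/mol.
Chair II is the more stable (lower-energy) conformer, and in that chair the ethyl group is equatorial.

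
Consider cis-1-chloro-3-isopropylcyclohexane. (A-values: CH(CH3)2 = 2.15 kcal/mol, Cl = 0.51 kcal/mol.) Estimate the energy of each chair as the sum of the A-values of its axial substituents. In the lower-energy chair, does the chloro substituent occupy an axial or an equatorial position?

C1 and C3 have the same parity, so for the cis isomer the two substituents are e,e in one chair and a,a in the other.
Chair I (isopropyl axial, chloro axial): E = 2.66 kcal/mol.
Chair II (isopropyl equatorial, chloro equatorial): E = 0.00 kcal/mol.
Chair II is the more stable (lower-energy) conformer, and in that chair the chloro group is equatorial.

equatorial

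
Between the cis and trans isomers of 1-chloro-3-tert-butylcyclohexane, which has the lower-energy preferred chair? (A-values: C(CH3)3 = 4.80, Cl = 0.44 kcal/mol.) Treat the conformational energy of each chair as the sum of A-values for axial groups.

cis

At 1,3 positions (parity same): cis → (e,e or a,a); trans → (a,e or e,a).
Best chair for cis: E = 0.00 kcal/mol; best chair for trans: E = 0.44 kcal/mol.
The cis isomer is lower by 0.44 kcal/mol.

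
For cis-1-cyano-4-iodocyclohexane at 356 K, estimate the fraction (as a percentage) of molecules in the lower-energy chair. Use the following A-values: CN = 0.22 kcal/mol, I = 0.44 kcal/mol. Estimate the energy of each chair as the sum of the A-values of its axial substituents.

C1 and C4 have opposite parity, so for the cis isomer the two substituents are one axial and one equatorial in each chair.
Chair I (cyano axial, iodo equatorial): E = 0.22 kcal/mol; chair II (cyano equatorial, iodo axial): E = 0.44 kcal/mol.
ΔG = 0.22 kcal/mol between the two chairs.
K = exp(ΔG/RT) with R = 1.987×10⁻³ kcal mol⁻¹ K⁻¹ and T = 356 K gives K ≈ 1.36.
Fraction in the lower-energy chair = K/(K+1) = 57.7%.

57.7%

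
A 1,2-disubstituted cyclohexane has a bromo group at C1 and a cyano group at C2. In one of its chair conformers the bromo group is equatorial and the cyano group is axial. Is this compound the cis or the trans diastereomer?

cis

C1 and C2 have opposite parity, so their axial bonds point in opposite directions.
With opposite-parity carbons, two substituents on the same face are one axial and one equatorial; opposite faces give both axial or both equatorial.
Here the groups are equatorial/axial → same face → cis.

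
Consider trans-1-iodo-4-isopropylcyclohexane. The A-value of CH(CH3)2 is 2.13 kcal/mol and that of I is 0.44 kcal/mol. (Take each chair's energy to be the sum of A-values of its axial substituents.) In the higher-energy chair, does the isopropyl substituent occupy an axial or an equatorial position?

C1 and C4 have opposite parity, so for the trans isomer the two substituents are e,e in one chair and a,a in the other.
Chair I (isopropyl axial, iodo axial): E = 2.57 kcal/mol.
Chair II (isopropyl equatorial, iodo equatorial): E = 0.00 kcal/mol.
Chair I is the less stable (higher-energy) conformer, and in that chair the isopropyl group is axial.

axial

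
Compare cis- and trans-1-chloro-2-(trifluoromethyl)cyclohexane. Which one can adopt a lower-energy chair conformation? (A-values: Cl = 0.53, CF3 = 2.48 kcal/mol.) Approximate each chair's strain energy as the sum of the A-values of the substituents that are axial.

trans

At 1,2 positions (parity opposite): cis → (a,e or e,a); trans → (e,e or a,a).
Best chair for cis: E = 0.53 kcal/mol; best chair for trans: E = 0.00 kcal/mol.
The trans isomer is lower by 0.53 kcal/mol.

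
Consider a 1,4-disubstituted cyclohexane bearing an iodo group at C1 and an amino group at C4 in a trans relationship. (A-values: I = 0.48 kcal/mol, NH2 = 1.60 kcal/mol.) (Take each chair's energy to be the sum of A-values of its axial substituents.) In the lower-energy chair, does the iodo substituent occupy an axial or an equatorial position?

equatorial

C1 and C4 have opposite parity, so for the trans isomer the two substituents are e,e in one chair and a,a in the other.
Chair I (iodo axial, amino axial): E = 2.08 kcal/mol.
Chair II (iodo equatorial, amino equatorial): E = 0.00 kcal/mol.
Chair II is the more stable (lower-energy) conformer, and in that chair the iodo group is equatorial.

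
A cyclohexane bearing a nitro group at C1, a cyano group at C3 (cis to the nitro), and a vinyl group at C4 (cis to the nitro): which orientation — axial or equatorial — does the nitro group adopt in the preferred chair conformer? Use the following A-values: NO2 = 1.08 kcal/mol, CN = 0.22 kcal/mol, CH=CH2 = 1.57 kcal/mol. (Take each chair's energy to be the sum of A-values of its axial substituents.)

Chair I (nitro axial, cyano axial, vinyl equatorial): E = 1.30 kcal/mol.
Chair II (nitro equatorial, cyano equatorial, vinyl axial): E = 1.57 kcal/mol.
Chair I is the more stable (lower-energy) conformer, and in that chair the nitro group is axial.

axial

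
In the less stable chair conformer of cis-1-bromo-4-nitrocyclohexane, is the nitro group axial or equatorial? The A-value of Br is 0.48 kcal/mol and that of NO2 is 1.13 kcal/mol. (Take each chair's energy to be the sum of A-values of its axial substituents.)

C1 and C4 have opposite parity, so for the cis isomer the two substituents are one axial and one equatorial in each chair.
Chair I (bromo axial, nitro equatorial): E = 0.48 kcal/mol.
Chair II (bromo equatorial, nitro axial): E = 1.13 kcal/mol.
Chair II is the less stable (higher-energy) conformer, and in that chair the nitro group is axial.

axial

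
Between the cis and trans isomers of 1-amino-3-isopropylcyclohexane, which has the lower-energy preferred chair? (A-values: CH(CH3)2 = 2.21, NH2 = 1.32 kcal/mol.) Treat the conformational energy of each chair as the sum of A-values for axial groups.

At 1,3 positions (parity same): cis → (e,e or a,a); trans → (a,e or e,a).
Best chair for cis: E = 0.00 kcal/mol; best chair for trans: E = 1.32 kcal/mol.
The cis isomer is lower by 1.32 kcal/mol.

cis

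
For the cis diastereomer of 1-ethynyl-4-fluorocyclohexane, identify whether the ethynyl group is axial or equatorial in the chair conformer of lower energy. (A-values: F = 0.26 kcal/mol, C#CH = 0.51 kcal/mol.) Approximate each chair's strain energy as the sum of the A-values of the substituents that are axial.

equatorial

C1 and C4 have opposite parity, so for the cis isomer the two substituents are one axial and one equatorial in each chair.
Chair I (fluoro axial, ethynyl equatorial): E = 0.26 kcal/mol.
Chair II (fluoro equatorial, ethynyl axial): E = 0.51 kcal/mol.
Chair I is the more stable (lower-energy) conformer, and in that chair the ethynyl group is equatorial.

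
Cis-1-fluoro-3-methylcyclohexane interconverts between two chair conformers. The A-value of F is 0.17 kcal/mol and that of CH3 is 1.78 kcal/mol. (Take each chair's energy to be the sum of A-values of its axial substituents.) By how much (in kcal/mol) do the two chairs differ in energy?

C1 and C3 have the same parity, so for the cis isomer the two substituents are e,e in one chair and a,a in the other.
Chair I (fluoro axial, methyl axial): E = 1.95 kcal/mol.
Chair II (fluoro equatorial, methyl equatorial): E = 0.00 kcal/mol.
ΔE = 1.95 − 0.00 = 1.95 kcal/mol; chair II is more stable.

1.95 kcal/mol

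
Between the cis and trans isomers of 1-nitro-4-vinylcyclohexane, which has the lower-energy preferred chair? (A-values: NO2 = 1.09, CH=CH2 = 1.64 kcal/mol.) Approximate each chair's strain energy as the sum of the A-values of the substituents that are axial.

At 1,4 positions (parity opposite): cis → (a,e or e,a); trans → (e,e or a,a).
Best chair for cis: E = 1.09 kcal/mol; best chair for trans: E = 0.00 kcal/mol.
The trans isomer is lower by 1.09 kcal/mol.

trans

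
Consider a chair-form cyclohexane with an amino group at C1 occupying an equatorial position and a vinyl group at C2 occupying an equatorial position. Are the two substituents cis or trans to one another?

trans

C1 and C2 have opposite parity, so their axial bonds point in opposite directions.
With opposite-parity carbons, two substituents on the same face are one axial and one equatorial; opposite faces give both axial or both equatorial.
Here the groups are equatorial/equatorial → opposite face → trans.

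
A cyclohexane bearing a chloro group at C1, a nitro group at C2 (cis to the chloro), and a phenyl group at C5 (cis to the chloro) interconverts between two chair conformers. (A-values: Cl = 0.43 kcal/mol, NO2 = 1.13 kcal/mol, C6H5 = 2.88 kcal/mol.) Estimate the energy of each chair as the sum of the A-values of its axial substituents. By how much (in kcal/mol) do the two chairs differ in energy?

2.18 kcal/mol

Chair I (chloro axial, nitro equatorial, phenyl axial): E = 3.31 kcal/mol.
Chair II (chloro equatorial, nitro axial, phenyl equatorial): E = 1.13 kcal/mol.
ΔE = 3.31 − 1.13 = 2.18 kcal/mol; chair II is more stable.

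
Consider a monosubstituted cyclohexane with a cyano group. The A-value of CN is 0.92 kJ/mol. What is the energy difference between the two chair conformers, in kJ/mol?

0.92 kJ/mol

A monosubstituted cyclohexane has one chair with the cyano group axial (E = A = 0.92 kJ/mol) and one with it equatorial (E = 0).
ΔE = 0.92 − 0 = 0.92 kJ/mol.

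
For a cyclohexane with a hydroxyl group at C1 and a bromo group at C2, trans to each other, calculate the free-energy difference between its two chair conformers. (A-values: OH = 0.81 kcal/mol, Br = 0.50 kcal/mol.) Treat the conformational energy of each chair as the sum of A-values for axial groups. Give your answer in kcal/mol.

1.31 kcal/mol

C1 and C2 have opposite parity, so for the trans isomer the two substituents are e,e in one chair and a,a in the other.
Chair I (hydroxyl axial, bromo axial): E = 1.31 kcal/mol.
Chair II (hydroxyl equatorial, bromo equatorial): E = 0.00 kcal/mol.
ΔE = 1.31 − 0.00 = 1.31 kcal/mol; chair II is more stable.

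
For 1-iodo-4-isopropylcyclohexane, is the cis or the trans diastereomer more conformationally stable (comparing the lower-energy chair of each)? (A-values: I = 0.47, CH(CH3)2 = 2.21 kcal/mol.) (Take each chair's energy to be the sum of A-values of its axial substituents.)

trans

At 1,4 positions (parity opposite): cis → (a,e or e,a); trans → (e,e or a,a).
Best chair for cis: E = 0.47 kcal/mol; best chair for trans: E = 0.00 kcal/mol.
The trans isomer is lower by 0.47 kcal/mol.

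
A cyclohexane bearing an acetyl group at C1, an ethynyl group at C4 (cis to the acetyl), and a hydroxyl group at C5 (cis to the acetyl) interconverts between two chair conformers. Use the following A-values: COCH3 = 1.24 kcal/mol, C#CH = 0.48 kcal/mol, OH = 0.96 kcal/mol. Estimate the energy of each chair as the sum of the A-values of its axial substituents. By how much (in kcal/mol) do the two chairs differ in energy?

Chair I (acetyl axial, ethynyl equatorial, hydroxyl axial): E = 2.20 kcal/mol.
Chair II (acetyl equatorial, ethynyl axial, hydroxyl equatorial): E = 0.48 kcal/mol.
ΔE = 2.20 − 0.48 = 1.72 kcal/mol; chair II is more stable.

1.72 kcal/mol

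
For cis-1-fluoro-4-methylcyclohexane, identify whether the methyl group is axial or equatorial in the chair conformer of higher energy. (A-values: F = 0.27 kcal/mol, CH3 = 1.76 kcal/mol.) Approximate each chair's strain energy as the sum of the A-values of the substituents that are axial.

axial

C1 and C4 have opposite parity, so for the cis isomer the two substituents are one axial and one equatorial in each chair.
Chair I (fluoro axial, methyl equatorial): E = 0.27 kcal/mol.
Chair II (fluoro equatorial, methyl axial): E = 1.76 kcal/mol.
Chair II is the less stable (higher-energy) conformer, and in that chair the methyl group is axial.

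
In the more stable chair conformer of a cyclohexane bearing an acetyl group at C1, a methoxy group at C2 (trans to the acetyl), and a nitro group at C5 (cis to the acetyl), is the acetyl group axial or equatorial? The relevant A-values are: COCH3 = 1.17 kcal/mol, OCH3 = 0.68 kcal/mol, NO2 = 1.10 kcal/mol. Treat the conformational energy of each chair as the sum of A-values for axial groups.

equatorial

Chair I (acetyl axial, methoxy axial, nitro axial): E = 2.95 kcal/mol.
Chair II (acetyl equatorial, methoxy equatorial, nitro equatorial): E = 0.00 kcal/mol.
Chair II is the more stable (lower-energy) conformer, and in that chair the acetyl group is equatorial.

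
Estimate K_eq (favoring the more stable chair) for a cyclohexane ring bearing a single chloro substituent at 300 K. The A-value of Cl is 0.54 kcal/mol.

One chair has the chloro group axial (E = 0.54 kcal/mol) and the other has it equatorial (E = 0).
ΔG = 0.54 kcal/mol between the two chairs.
K = exp(ΔG/RT) with R = 1.987×10⁻³ kcal mol⁻¹ K⁻¹ and T = 300 K gives K ≈ 2.47.

K ≈ 2.47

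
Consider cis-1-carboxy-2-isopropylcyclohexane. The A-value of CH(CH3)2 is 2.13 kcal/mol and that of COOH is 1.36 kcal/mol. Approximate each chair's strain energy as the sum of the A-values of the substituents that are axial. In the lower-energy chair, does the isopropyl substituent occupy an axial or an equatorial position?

equatorial

C1 and C2 have opposite parity, so for the cis isomer the two substituents are one axial and one equatorial in each chair.
Chair I (isopropyl axial, carboxyl equatorial): E = 2.13 kcal/mol.
Chair II (isopropyl equatorial, carboxyl axial): E = 1.36 kcal/mol.
Chair II is the more stable (lower-energy) conformer, and in that chair the isopropyl group is equatorial.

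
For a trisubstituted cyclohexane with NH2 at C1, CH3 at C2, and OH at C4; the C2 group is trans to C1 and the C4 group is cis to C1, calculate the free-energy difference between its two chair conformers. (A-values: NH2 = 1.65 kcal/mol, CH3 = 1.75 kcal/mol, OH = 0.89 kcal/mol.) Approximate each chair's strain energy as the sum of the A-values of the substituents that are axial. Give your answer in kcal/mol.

2.51 kcal/mol

Chair I (amino axial, methyl axial, hydroxyl equatorial): E = 3.40 kcal/mol.
Chair II (amino equatorial, methyl equatorial, hydroxyl axial): E = 0.89 kcal/mol.
ΔE = 3.40 − 0.89 = 2.51 kcal/mol; chair II is more stable.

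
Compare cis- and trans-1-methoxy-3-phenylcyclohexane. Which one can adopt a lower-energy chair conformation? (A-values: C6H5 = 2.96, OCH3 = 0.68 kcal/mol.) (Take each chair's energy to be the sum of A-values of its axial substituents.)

At 1,3 positions (parity same): cis → (e,e or a,a); trans → (a,e or e,a).
Best chair for cis: E = 0.00 kcal/mol; best chair for trans: E = 0.68 kcal/mol.
The cis isomer is lower by 0.68 kcal/mol.

cis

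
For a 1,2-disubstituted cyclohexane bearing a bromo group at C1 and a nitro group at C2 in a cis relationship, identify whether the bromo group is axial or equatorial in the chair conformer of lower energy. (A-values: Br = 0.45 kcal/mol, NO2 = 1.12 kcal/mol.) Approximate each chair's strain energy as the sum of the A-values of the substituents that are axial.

axial

C1 and C2 have opposite parity, so for the cis isomer the two substituents are one axial and one equatorial in each chair.
Chair I (bromo axial, nitro equatorial): E = 0.45 kcal/mol.
Chair II (bromo equatorial, nitro axial): E = 1.12 kcal/mol.
Chair I is the more stable (lower-energy) conformer, and in that chair the bromo group is axial.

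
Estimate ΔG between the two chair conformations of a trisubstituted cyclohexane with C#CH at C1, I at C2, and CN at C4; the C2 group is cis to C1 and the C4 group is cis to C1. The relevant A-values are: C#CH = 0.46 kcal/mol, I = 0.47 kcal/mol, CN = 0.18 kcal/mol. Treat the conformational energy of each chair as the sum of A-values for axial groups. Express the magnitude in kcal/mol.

Chair I (ethynyl axial, iodo equatorial, cyano equatorial): E = 0.46 kcal/mol.
Chair II (ethynyl equatorial, iodo axial, cyano axial): E = 0.65 kcal/mol.
ΔE = 0.65 − 0.46 = 0.19 kcal/mol; chair I is more stable.

0.19 kcal/mol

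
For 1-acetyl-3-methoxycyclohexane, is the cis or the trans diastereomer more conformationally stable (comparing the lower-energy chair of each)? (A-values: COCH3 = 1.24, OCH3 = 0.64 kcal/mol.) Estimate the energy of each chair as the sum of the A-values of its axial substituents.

cis

At 1,3 positions (parity same): cis → (e,e or a,a); trans → (a,e or e,a).
Best chair for cis: E = 0.00 kcal/mol; best chair for trans: E = 0.64 kcal/mol.
The cis isomer is lower by 0.64 kcal/mol.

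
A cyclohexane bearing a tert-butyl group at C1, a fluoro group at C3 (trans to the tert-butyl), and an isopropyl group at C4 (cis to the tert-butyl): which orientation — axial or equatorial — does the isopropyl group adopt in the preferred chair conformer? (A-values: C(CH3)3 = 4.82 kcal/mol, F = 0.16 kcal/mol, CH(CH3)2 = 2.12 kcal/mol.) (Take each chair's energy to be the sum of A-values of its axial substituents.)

axial

Chair I (tert-butyl axial, fluoro equatorial, isopropyl equatorial): E = 4.82 kcal/mol.
Chair II (tert-butyl equatorial, fluoro axial, isopropyl axial): E = 2.28 kcal/mol.
Chair II is the more stable (lower-energy) conformer, and in that chair the isopropyl group is axial.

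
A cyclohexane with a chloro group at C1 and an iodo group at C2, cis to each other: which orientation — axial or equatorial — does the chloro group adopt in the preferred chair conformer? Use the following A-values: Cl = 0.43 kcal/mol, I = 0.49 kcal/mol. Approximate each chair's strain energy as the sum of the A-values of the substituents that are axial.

axial

C1 and C2 have opposite parity, so for the cis isomer the two substituents are one axial and one equatorial in each chair.
Chair I (chloro axial, iodo equatorial): E = 0.43 kcal/mol.
Chair II (chloro equatorial, iodo axial): E = 0.49 kcal/mol.
Chair I is the more stable (lower-energy) conformer, and in that chair the chloro group is axial.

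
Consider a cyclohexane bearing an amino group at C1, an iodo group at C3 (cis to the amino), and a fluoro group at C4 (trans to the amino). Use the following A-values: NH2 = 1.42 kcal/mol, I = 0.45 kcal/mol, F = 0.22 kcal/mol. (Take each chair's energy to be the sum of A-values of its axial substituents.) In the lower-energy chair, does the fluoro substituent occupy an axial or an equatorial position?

equatorial

Chair I (amino axial, iodo axial, fluoro axial): E = 2.09 kcal/mol.
Chair II (amino equatorial, iodo equatorial, fluoro equatorial): E = 0.00 kcal/mol.
Chair II is the more stable (lower-energy) conformer, and in that chair the fluoro group is equatorial.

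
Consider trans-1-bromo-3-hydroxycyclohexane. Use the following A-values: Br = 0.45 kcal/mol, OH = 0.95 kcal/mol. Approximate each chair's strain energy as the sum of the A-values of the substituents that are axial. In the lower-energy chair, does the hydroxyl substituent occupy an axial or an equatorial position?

C1 and C3 have the same parity, so for the trans isomer the two substituents are one axial and one equatorial in each chair.
Chair I (bromo axial, hydroxyl equatorial): E = 0.45 kcal/mol.
Chair II (bromo equatorial, hydroxyl axial): E = 0.95 kcal/mol.
Chair I is the more stable (lower-energy) conformer, and in that chair the hydroxyl group is equatorial.

equatorial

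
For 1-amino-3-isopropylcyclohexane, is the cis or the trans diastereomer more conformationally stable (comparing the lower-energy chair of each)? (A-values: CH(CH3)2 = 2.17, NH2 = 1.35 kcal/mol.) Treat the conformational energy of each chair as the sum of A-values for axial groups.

At 1,3 positions (parity same): cis → (e,e or a,a); trans → (a,e or e,a).
Best chair for cis: E = 0.00 kcal/mol; best chair for trans: E = 1.35 kcal/mol.
The cis isomer is lower by 1.35 kcal/mol.

cis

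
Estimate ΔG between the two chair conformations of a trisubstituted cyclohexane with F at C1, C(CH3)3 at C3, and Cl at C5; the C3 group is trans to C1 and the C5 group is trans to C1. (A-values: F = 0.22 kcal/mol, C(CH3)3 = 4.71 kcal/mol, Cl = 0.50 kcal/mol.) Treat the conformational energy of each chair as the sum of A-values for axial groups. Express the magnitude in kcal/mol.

4.99 kcal/mol

Chair I (fluoro axial, tert-butyl equatorial, chloro equatorial): E = 0.22 kcal/mol.
Chair II (fluoro equatorial, tert-butyl axial, chloro axial): E = 5.21 kcal/mol.
ΔE = 5.21 − 0.22 = 4.99 kcal/mol; chair I is more stable.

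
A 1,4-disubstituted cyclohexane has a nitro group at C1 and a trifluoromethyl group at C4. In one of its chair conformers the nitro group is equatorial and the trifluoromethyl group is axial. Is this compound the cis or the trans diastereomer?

cis

C1 and C4 have opposite parity, so their axial bonds point in opposite directions.
With opposite-parity carbons, two substituents on the same face are one axial and one equatorial; opposite faces give both axial or both equatorial.
Here the groups are equatorial/axial → same face → cis.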